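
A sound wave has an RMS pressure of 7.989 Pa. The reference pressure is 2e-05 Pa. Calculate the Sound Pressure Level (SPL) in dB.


Given values:
  p = 7.989 Pa
  p_ref = 2e-05 Pa
Formula: SPL = 20 * log10(p / p_ref)
Compute ratio: p / p_ref = 7.989 / 2e-05 = 399450
Compute log10: log10(399450) = 5.601462
Multiply: SPL = 20 * 5.601462 = 112.03

112.03 dB


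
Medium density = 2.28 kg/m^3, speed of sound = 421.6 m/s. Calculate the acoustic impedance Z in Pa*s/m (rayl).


Given values:
  rho = 2.28 kg/m^3
  c = 421.6 m/s
Formula: Z = rho * c
Z = 2.28 * 421.6
Z = 961.25

961.25 rayl


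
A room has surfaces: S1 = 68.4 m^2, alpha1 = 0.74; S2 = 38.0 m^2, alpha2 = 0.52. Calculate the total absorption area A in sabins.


Given surfaces:
  Surface 1: 68.4 * 0.74 = 50.616
  Surface 2: 38.0 * 0.52 = 19.76
Formula: A = sum(Si * alpha_i)
A = 50.616 + 19.76
A = 70.38

70.38 sabins


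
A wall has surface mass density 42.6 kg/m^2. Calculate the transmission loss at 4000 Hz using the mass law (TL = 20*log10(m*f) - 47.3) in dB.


Given values:
  m = 42.6 kg/m^2, f = 4000 Hz
Formula: TL = 20 * log10(m * f) - 47.3
Compute m * f = 42.6 * 4000 = 170400.0
Compute log10(170400.0) = 5.23147
Compute 20 * 5.23147 = 104.6294
TL = 104.6294 - 47.3 = 57.33

57.33 dB


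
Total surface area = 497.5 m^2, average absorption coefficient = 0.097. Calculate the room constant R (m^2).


Given values:
  S = 497.5 m^2, alpha = 0.097
Formula: R = S * alpha / (1 - alpha)
Numerator: 497.5 * 0.097 = 48.2575
Denominator: 1 - 0.097 = 0.903
R = 48.2575 / 0.903 = 53.44

53.44 m^2


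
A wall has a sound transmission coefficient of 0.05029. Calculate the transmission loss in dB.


Given values:
  tau = 0.05029
Formula: TL = 10 * log10(1 / tau)
Compute 1 / tau = 1 / 0.05029 = 19.8847
Compute log10(19.8847) = 1.298519
TL = 10 * 1.298519 = 12.99

12.99 dB


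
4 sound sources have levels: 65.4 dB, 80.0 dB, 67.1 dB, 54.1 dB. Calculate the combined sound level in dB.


Formula: L_total = 10 * log10( sum(10^(Li/10)) )
  Source 1: 10^(65.4/10) = 3467368.5045
  Source 2: 10^(80.0/10) = 100000000.0
  Source 3: 10^(67.1/10) = 5128613.8399
  Source 4: 10^(54.1/10) = 257039.5783
Sum of linear values = 108853021.9227
L_total = 10 * log10(108853021.9227) = 80.37

80.37 dB


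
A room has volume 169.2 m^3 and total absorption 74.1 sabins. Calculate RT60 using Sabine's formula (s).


Given values:
  V = 169.2 m^3
  A = 74.1 sabins
Formula: RT60 = 0.161 * V / A
Numerator: 0.161 * 169.2 = 27.2412
RT60 = 27.2412 / 74.1 = 0.368

0.368 s


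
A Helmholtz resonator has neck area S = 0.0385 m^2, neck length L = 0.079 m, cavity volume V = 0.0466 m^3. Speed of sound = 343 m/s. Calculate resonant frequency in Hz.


Given values:
  S = 0.0385 m^2, L = 0.079 m, V = 0.0466 m^3, c = 343 m/s
Formula: f = (c / (2*pi)) * sqrt(S / (V * L))
Compute V * L = 0.0466 * 0.079 = 0.0036814
Compute S / (V * L) = 0.0385 / 0.0036814 = 10.458
Compute sqrt(10.458) = 3.233883
Compute c / (2*pi) = 343 / 6.283185 = 54.590148
f = 54.590148 * 3.233883 = 176.54

176.54 Hz


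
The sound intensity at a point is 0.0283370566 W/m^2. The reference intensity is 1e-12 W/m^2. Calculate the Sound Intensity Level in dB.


Given values:
  I = 0.0283370566 W/m^2
  I_ref = 1e-12 W/m^2
Formula: SIL = 10 * log10(I / I_ref)
Compute ratio: I / I_ref = 28337056600
Compute log10: log10(28337056600) = 10.452355
Multiply: SIL = 10 * 10.452355 = 104.52

104.52 dB


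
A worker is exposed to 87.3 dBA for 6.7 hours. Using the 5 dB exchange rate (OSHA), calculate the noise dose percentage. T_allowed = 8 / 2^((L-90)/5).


Given values:
  L = 87.3 dBA, T = 6.7 hours
Formula: T_allowed = 8 / 2^((L - 90) / 5)
Compute exponent: (87.3 - 90) / 5 = -0.54
Compute 2^(-0.54) = 0.687771
T_allowed = 8 / 0.687771 = 11.631779 hours
Dose = (T / T_allowed) * 100
Dose = (6.7 / 11.631779) * 100 = 57.6

57.6 %


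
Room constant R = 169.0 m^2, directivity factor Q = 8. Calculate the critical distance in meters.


Given values:
  R = 169.0 m^2, Q = 8
Formula: d_c = 0.141 * sqrt(Q * R)
Compute Q * R = 8 * 169.0 = 1352.0
Compute sqrt(1352.0) = 36.7696
d_c = 0.141 * 36.7696 = 5.185

5.185 m


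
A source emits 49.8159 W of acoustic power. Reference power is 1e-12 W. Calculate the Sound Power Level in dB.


Given values:
  W = 49.8159 W
  W_ref = 1e-12 W
Formula: SWL = 10 * log10(W / W_ref)
Compute ratio: W / W_ref = 49815900000000
Compute log10: log10(49815900000000) = 13.697368
Multiply: SWL = 10 * 13.697368 = 136.97

136.97 dB


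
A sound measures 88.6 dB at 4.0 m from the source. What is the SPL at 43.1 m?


Given values:
  SPL1 = 88.6 dB, r1 = 4.0 m, r2 = 43.1 m
Formula: SPL2 = SPL1 - 20 * log10(r2 / r1)
Compute ratio: r2 / r1 = 43.1 / 4.0 = 10.775
Compute log10: log10(10.775) = 1.032417
Compute drop: 20 * 1.032417 = 20.6483
SPL2 = 88.6 - 20.6483 = 67.95

67.95 dB


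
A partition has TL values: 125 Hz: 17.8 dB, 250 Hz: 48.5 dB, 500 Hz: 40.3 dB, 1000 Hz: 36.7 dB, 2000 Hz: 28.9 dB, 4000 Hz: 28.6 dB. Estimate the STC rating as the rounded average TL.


Given TL values at each frequency:
  125 Hz: 17.8 dB
  250 Hz: 48.5 dB
  500 Hz: 40.3 dB
  1000 Hz: 36.7 dB
  2000 Hz: 28.9 dB
  4000 Hz: 28.6 dB
Formula: STC ~ round(average of TL values)
Sum = 17.8 + 48.5 + 40.3 + 36.7 + 28.9 + 28.6 = 200.8
Average = 200.8 / 6 = 33.47
Rounded: 33

33


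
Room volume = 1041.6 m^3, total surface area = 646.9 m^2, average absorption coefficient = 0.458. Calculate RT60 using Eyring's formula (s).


Given values:
  V = 1041.6 m^3, S = 646.9 m^2, alpha = 0.458
Formula: RT60 = 0.161 * V / (-S * ln(1 - alpha))
Compute ln(1 - 0.458) = ln(0.542) = -0.612489
Denominator: -646.9 * -0.612489 = 396.2191
Numerator: 0.161 * 1041.6 = 167.6976
RT60 = 167.6976 / 396.2191 = 0.423

0.423 s


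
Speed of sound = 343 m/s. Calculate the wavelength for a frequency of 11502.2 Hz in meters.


Given values:
  c = 343 m/s, f = 11502.2 Hz
Formula: lambda = c / f
lambda = 343 / 11502.2
lambda = 0.0298

0.0298 m


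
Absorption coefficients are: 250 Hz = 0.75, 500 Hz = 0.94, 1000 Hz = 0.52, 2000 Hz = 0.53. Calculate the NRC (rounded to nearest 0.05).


Given values:
  a_250 = 0.75, a_500 = 0.94
  a_1000 = 0.52, a_2000 = 0.53
Formula: NRC = (a250 + a500 + a1000 + a2000) / 4
Sum = 0.75 + 0.94 + 0.52 + 0.53 = 2.74
NRC = 2.74 / 4 = 0.685
Rounded to nearest 0.05: 0.7

0.7


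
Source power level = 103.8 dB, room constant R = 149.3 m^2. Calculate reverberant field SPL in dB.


Given values:
  Lw = 103.8 dB, R = 149.3 m^2
Formula: SPL = Lw + 10 * log10(4 / R)
Compute 4 / R = 4 / 149.3 = 0.026792
Compute 10 * log10(0.026792) = -15.7199
SPL = 103.8 + (-15.7199) = 88.08

88.08 dB


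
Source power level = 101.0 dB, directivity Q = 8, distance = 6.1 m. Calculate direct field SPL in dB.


Given values:
  Lw = 101.0 dB, Q = 8, r = 6.1 m
Formula: SPL = Lw + 10 * log10(Q / (4 * pi * r^2))
Compute 4 * pi * r^2 = 4 * pi * 6.1^2 = 467.5947
Compute Q / denom = 8 / 467.5947 = 0.01710883
Compute 10 * log10(0.01710883) = -17.6678
SPL = 101.0 + (-17.6678) = 83.33

83.33 dB


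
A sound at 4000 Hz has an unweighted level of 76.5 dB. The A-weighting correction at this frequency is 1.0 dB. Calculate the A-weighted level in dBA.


Given values:
  SPL = 76.5 dB
  A-weighting at 4000 Hz = 1.0 dB
Formula: L_A = SPL + A_weight
L_A = 76.5 + (1.0)
L_A = 77.5

77.5 dBA


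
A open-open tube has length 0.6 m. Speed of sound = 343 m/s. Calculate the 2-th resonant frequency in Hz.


Given values:
  Tube type: open-open, L = 0.6 m, c = 343 m/s, n = 2
Formula: f_n = n * c / (2 * L)
Compute 2 * L = 2 * 0.6 = 1.2
f = 2 * 343 / 1.2
f = 571.67

571.67 Hz


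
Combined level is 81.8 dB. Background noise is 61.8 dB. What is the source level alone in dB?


Given values:
  L_total = 81.8 dB, L_bg = 61.8 dB
Formula: L_source = 10 * log10(10^(L_total/10) - 10^(L_bg/10))
Convert to linear:
  10^(81.8/10) = 151356124.8436
  10^(61.8/10) = 1513561.2484
Difference: 151356124.8436 - 1513561.2484 = 149842563.5952
L_source = 10 * log10(149842563.5952) = 81.76

81.76 dB


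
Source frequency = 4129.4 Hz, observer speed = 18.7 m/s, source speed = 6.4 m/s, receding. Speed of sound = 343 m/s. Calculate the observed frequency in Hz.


Given values:
  f_s = 4129.4 Hz, v_o = 18.7 m/s, v_s = 6.4 m/s
  Direction: receding
Formula: f_o = f_s * (c - v_o) / (c + v_s)
Numerator: c - v_o = 343 - 18.7 = 324.3
Denominator: c + v_s = 343 + 6.4 = 349.4
f_o = 4129.4 * 324.3 / 349.4 = 3832.75

3832.75 Hz


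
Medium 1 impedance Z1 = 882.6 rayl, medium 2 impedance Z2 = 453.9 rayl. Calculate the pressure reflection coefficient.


Given values:
  Z1 = 882.6 rayl, Z2 = 453.9 rayl
Formula: R = (Z2 - Z1) / (Z2 + Z1)
Numerator: Z2 - Z1 = 453.9 - 882.6 = -428.7
Denominator: Z2 + Z1 = 453.9 + 882.6 = 1336.5
R = -428.7 / 1336.5 = -0.3208

-0.3208


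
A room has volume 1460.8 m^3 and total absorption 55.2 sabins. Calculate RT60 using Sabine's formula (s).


Given values:
  V = 1460.8 m^3
  A = 55.2 sabins
Formula: RT60 = 0.161 * V / A
Numerator: 0.161 * 1460.8 = 235.1888
RT60 = 235.1888 / 55.2 = 4.261

4.261 s


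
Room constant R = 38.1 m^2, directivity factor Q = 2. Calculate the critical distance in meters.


Given values:
  R = 38.1 m^2, Q = 2
Formula: d_c = 0.141 * sqrt(Q * R)
Compute Q * R = 2 * 38.1 = 76.2
Compute sqrt(76.2) = 8.7293
d_c = 0.141 * 8.7293 = 1.231

1.231 m


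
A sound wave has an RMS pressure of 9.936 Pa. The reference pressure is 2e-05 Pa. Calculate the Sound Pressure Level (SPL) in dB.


Given values:
  p = 9.936 Pa
  p_ref = 2e-05 Pa
Formula: SPL = 20 * log10(p / p_ref)
Compute ratio: p / p_ref = 9.936 / 2e-05 = 496800
Compute log10: log10(496800) = 5.696182
Multiply: SPL = 20 * 5.696182 = 113.92

113.92 dB


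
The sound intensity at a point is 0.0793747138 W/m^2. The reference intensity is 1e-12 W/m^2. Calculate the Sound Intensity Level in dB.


Given values:
  I = 0.0793747138 W/m^2
  I_ref = 1e-12 W/m^2
Formula: SIL = 10 * log10(I / I_ref)
Compute ratio: I / I_ref = 79374713800
Compute log10: log10(79374713800) = 10.899682
Multiply: SIL = 10 * 10.899682 = 109.0

109.0 dB


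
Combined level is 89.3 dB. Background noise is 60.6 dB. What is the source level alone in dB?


Given values:
  L_total = 89.3 dB, L_bg = 60.6 dB
Formula: L_source = 10 * log10(10^(L_total/10) - 10^(L_bg/10))
Convert to linear:
  10^(89.3/10) = 851138038.2024
  10^(60.6/10) = 1148153.6215
Difference: 851138038.2024 - 1148153.6215 = 849989884.5809
L_source = 10 * log10(849989884.5809) = 89.29

89.29 dB


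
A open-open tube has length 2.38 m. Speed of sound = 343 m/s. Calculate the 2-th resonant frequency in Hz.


Given values:
  Tube type: open-open, L = 2.38 m, c = 343 m/s, n = 2
Formula: f_n = n * c / (2 * L)
Compute 2 * L = 2 * 2.38 = 4.76
f = 2 * 343 / 4.76
f = 144.12

144.12 Hz


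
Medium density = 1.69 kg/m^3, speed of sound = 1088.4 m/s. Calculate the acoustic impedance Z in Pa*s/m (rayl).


Given values:
  rho = 1.69 kg/m^3
  c = 1088.4 m/s
Formula: Z = rho * c
Z = 1.69 * 1088.4
Z = 1839.4

1839.4 rayl


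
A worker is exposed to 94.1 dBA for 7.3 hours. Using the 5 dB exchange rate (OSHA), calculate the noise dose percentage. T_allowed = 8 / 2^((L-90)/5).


Given values:
  L = 94.1 dBA, T = 7.3 hours
Formula: T_allowed = 8 / 2^((L - 90) / 5)
Compute exponent: (94.1 - 90) / 5 = 0.82
Compute 2^(0.82) = 1.765406
T_allowed = 8 / 1.765406 = 4.531536 hours
Dose = (T / T_allowed) * 100
Dose = (7.3 / 4.531536) * 100 = 161.09

161.09 %


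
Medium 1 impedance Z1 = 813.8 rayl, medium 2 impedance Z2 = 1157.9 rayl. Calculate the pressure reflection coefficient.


Given values:
  Z1 = 813.8 rayl, Z2 = 1157.9 rayl
Formula: R = (Z2 - Z1) / (Z2 + Z1)
Numerator: Z2 - Z1 = 1157.9 - 813.8 = 344.1
Denominator: Z2 + Z1 = 1157.9 + 813.8 = 1971.7
R = 344.1 / 1971.7 = 0.1745

0.1745


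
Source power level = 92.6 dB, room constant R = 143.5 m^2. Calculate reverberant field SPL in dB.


Given values:
  Lw = 92.6 dB, R = 143.5 m^2
Formula: SPL = Lw + 10 * log10(4 / R)
Compute 4 / R = 4 / 143.5 = 0.027875
Compute 10 * log10(0.027875) = -15.5479
SPL = 92.6 + (-15.5479) = 77.05

77.05 dB


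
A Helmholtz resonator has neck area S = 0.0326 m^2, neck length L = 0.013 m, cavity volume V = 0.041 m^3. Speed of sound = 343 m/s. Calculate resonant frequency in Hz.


Given values:
  S = 0.0326 m^2, L = 0.013 m, V = 0.041 m^3, c = 343 m/s
Formula: f = (c / (2*pi)) * sqrt(S / (V * L))
Compute V * L = 0.041 * 0.013 = 0.000533
Compute S / (V * L) = 0.0326 / 0.000533 = 61.1632
Compute sqrt(61.1632) = 7.820691
Compute c / (2*pi) = 343 / 6.283185 = 54.590148
f = 54.590148 * 7.820691 = 426.93

426.93 Hz


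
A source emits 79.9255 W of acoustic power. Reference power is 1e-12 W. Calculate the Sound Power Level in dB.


Given values:
  W = 79.9255 W
  W_ref = 1e-12 W
Formula: SWL = 10 * log10(W / W_ref)
Compute ratio: W / W_ref = 79925500000000
Compute log10: log10(79925500000000) = 13.902685
Multiply: SWL = 10 * 13.902685 = 139.03

139.03 dB


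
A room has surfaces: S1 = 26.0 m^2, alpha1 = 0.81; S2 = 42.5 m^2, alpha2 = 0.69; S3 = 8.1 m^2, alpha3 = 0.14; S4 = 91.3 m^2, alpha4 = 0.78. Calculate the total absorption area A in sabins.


Given surfaces:
  Surface 1: 26.0 * 0.81 = 21.06
  Surface 2: 42.5 * 0.69 = 29.325
  Surface 3: 8.1 * 0.14 = 1.134
  Surface 4: 91.3 * 0.78 = 71.214
Formula: A = sum(Si * alpha_i)
A = 21.06 + 29.325 + 1.134 + 71.214
A = 122.73

122.73 sabins


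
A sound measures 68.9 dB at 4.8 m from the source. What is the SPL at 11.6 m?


Given values:
  SPL1 = 68.9 dB, r1 = 4.8 m, r2 = 11.6 m
Formula: SPL2 = SPL1 - 20 * log10(r2 / r1)
Compute ratio: r2 / r1 = 11.6 / 4.8 = 2.4167
Compute log10: log10(2.4167) = 0.383223
Compute drop: 20 * 0.383223 = 7.6645
SPL2 = 68.9 - 7.6645 = 61.24

61.24 dB


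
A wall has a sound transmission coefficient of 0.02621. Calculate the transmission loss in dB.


Given values:
  tau = 0.02621
Formula: TL = 10 * log10(1 / tau)
Compute 1 / tau = 1 / 0.02621 = 38.1534
Compute log10(38.1534) = 1.581533
TL = 10 * 1.581533 = 15.82

15.82 dB


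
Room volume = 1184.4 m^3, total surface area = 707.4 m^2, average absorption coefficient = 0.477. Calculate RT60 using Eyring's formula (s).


Given values:
  V = 1184.4 m^3, S = 707.4 m^2, alpha = 0.477
Formula: RT60 = 0.161 * V / (-S * ln(1 - alpha))
Compute ln(1 - 0.477) = ln(0.523) = -0.648174
Denominator: -707.4 * -0.648174 = 458.5183
Numerator: 0.161 * 1184.4 = 190.6884
RT60 = 190.6884 / 458.5183 = 0.416

0.416 s


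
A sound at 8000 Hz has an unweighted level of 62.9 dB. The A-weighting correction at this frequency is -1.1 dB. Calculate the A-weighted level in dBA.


Given values:
  SPL = 62.9 dB
  A-weighting at 8000 Hz = -1.1 dB
Formula: L_A = SPL + A_weight
L_A = 62.9 + (-1.1)
L_A = 61.8

61.8 dBA


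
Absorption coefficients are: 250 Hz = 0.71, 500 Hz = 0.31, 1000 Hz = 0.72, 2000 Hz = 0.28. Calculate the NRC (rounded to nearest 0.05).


Given values:
  a_250 = 0.71, a_500 = 0.31
  a_1000 = 0.72, a_2000 = 0.28
Formula: NRC = (a250 + a500 + a1000 + a2000) / 4
Sum = 0.71 + 0.31 + 0.72 + 0.28 = 2.02
NRC = 2.02 / 4 = 0.505
Rounded to nearest 0.05: 0.5

0.5


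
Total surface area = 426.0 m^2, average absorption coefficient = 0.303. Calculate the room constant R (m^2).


Given values:
  S = 426.0 m^2, alpha = 0.303
Formula: R = S * alpha / (1 - alpha)
Numerator: 426.0 * 0.303 = 129.078
Denominator: 1 - 0.303 = 0.697
R = 129.078 / 0.697 = 185.19

185.19 m^2


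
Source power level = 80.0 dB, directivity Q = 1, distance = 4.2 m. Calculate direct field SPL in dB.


Given values:
  Lw = 80.0 dB, Q = 1, r = 4.2 m
Formula: SPL = Lw + 10 * log10(Q / (4 * pi * r^2))
Compute 4 * pi * r^2 = 4 * pi * 4.2^2 = 221.6708
Compute Q / denom = 1 / 221.6708 = 0.00451119
Compute 10 * log10(0.00451119) = -23.4571
SPL = 80.0 + (-23.4571) = 56.54

56.54 dB


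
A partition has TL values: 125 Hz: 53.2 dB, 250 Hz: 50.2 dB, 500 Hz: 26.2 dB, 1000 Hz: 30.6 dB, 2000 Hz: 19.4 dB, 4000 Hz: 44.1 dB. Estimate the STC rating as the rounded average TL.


Given TL values at each frequency:
  125 Hz: 53.2 dB
  250 Hz: 50.2 dB
  500 Hz: 26.2 dB
  1000 Hz: 30.6 dB
  2000 Hz: 19.4 dB
  4000 Hz: 44.1 dB
Formula: STC ~ round(average of TL values)
Sum = 53.2 + 50.2 + 26.2 + 30.6 + 19.4 + 44.1 = 223.7
Average = 223.7 / 6 = 37.28
Rounded: 37

37


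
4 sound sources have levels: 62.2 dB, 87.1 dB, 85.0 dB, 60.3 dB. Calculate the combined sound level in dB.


Formula: L_total = 10 * log10( sum(10^(Li/10)) )
  Source 1: 10^(62.2/10) = 1659586.9074
  Source 2: 10^(87.1/10) = 512861383.9914
  Source 3: 10^(85.0/10) = 316227766.0168
  Source 4: 10^(60.3/10) = 1071519.3052
Sum of linear values = 831820256.2208
L_total = 10 * log10(831820256.2208) = 89.2

89.2 dB


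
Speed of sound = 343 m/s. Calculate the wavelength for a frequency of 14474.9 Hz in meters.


Given values:
  c = 343 m/s, f = 14474.9 Hz
Formula: lambda = c / f
lambda = 343 / 14474.9
lambda = 0.0237

0.0237 m


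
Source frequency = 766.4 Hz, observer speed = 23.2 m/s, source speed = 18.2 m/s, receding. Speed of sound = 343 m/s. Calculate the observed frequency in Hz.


Given values:
  f_s = 766.4 Hz, v_o = 23.2 m/s, v_s = 18.2 m/s
  Direction: receding
Formula: f_o = f_s * (c - v_o) / (c + v_s)
Numerator: c - v_o = 343 - 23.2 = 319.8
Denominator: c + v_s = 343 + 18.2 = 361.2
f_o = 766.4 * 319.8 / 361.2 = 678.56

678.56 Hz


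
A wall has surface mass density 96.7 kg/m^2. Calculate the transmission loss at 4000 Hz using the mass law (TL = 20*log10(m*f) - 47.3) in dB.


Given values:
  m = 96.7 kg/m^2, f = 4000 Hz
Formula: TL = 20 * log10(m * f) - 47.3
Compute m * f = 96.7 * 4000 = 386800.0
Compute log10(386800.0) = 5.587486
Compute 20 * 5.587486 = 111.7497
TL = 111.7497 - 47.3 = 64.45

64.45 dB


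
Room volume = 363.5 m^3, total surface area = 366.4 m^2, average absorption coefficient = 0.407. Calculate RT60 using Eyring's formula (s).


Given values:
  V = 363.5 m^3, S = 366.4 m^2, alpha = 0.407
Formula: RT60 = 0.161 * V / (-S * ln(1 - alpha))
Compute ln(1 - 0.407) = ln(0.593) = -0.522561
Denominator: -366.4 * -0.522561 = 191.4664
Numerator: 0.161 * 363.5 = 58.5235
RT60 = 58.5235 / 191.4664 = 0.306

0.306 s


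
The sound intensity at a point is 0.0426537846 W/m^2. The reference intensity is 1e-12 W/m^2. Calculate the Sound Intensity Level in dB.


Given values:
  I = 0.0426537846 W/m^2
  I_ref = 1e-12 W/m^2
Formula: SIL = 10 * log10(I / I_ref)
Compute ratio: I / I_ref = 42653784600
Compute log10: log10(42653784600) = 10.629958
Multiply: SIL = 10 * 10.629958 = 106.3

106.3 dB


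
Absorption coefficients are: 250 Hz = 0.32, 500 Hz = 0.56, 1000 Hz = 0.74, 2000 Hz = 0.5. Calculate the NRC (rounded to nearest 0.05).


Given values:
  a_250 = 0.32, a_500 = 0.56
  a_1000 = 0.74, a_2000 = 0.5
Formula: NRC = (a250 + a500 + a1000 + a2000) / 4
Sum = 0.32 + 0.56 + 0.74 + 0.5 = 2.12
NRC = 2.12 / 4 = 0.53
Rounded to nearest 0.05: 0.55

0.55


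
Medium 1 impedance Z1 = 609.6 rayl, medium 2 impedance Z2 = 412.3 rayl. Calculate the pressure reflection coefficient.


Given values:
  Z1 = 609.6 rayl, Z2 = 412.3 rayl
Formula: R = (Z2 - Z1) / (Z2 + Z1)
Numerator: Z2 - Z1 = 412.3 - 609.6 = -197.3
Denominator: Z2 + Z1 = 412.3 + 609.6 = 1021.9
R = -197.3 / 1021.9 = -0.1931

-0.1931


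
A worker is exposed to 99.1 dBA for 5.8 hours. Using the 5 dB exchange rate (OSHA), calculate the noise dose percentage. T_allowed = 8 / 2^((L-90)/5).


Given values:
  L = 99.1 dBA, T = 5.8 hours
Formula: T_allowed = 8 / 2^((L - 90) / 5)
Compute exponent: (99.1 - 90) / 5 = 1.82
Compute 2^(1.82) = 3.530812
T_allowed = 8 / 3.530812 = 2.265768 hours
Dose = (T / T_allowed) * 100
Dose = (5.8 / 2.265768) * 100 = 255.98

255.98 %


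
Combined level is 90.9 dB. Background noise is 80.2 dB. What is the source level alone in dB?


Given values:
  L_total = 90.9 dB, L_bg = 80.2 dB
Formula: L_source = 10 * log10(10^(L_total/10) - 10^(L_bg/10))
Convert to linear:
  10^(90.9/10) = 1230268770.8124
  10^(80.2/10) = 104712854.8051
Difference: 1230268770.8124 - 104712854.8051 = 1125555916.0073
L_source = 10 * log10(1125555916.0073) = 90.51

90.51 dB


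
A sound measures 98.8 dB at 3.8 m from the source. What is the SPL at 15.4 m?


Given values:
  SPL1 = 98.8 dB, r1 = 3.8 m, r2 = 15.4 m
Formula: SPL2 = SPL1 - 20 * log10(r2 / r1)
Compute ratio: r2 / r1 = 15.4 / 3.8 = 4.0526
Compute log10: log10(4.0526) = 0.607734
Compute drop: 20 * 0.607734 = 12.1547
SPL2 = 98.8 - 12.1547 = 86.65

86.65 dB


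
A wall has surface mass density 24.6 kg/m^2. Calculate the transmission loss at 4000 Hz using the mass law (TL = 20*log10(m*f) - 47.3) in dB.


Given values:
  m = 24.6 kg/m^2, f = 4000 Hz
Formula: TL = 20 * log10(m * f) - 47.3
Compute m * f = 24.6 * 4000 = 98400.0
Compute log10(98400.0) = 4.992995
Compute 20 * 4.992995 = 99.8599
TL = 99.8599 - 47.3 = 52.56

52.56 dB


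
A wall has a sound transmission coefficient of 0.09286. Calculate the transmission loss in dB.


Given values:
  tau = 0.09286
Formula: TL = 10 * log10(1 / tau)
Compute 1 / tau = 1 / 0.09286 = 10.7689
Compute log10(10.7689) = 1.032171
TL = 10 * 1.032171 = 10.32

10.32 dB


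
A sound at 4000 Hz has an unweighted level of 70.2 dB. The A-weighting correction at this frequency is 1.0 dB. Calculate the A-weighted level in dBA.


Given values:
  SPL = 70.2 dB
  A-weighting at 4000 Hz = 1.0 dB
Formula: L_A = SPL + A_weight
L_A = 70.2 + (1.0)
L_A = 71.2

71.2 dBA


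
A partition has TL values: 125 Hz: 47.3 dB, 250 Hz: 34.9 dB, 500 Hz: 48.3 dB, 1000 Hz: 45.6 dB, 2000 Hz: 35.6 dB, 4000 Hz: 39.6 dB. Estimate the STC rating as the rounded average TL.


Given TL values at each frequency:
  125 Hz: 47.3 dB
  250 Hz: 34.9 dB
  500 Hz: 48.3 dB
  1000 Hz: 45.6 dB
  2000 Hz: 35.6 dB
  4000 Hz: 39.6 dB
Formula: STC ~ round(average of TL values)
Sum = 47.3 + 34.9 + 48.3 + 45.6 + 35.6 + 39.6 = 251.3
Average = 251.3 / 6 = 41.88
Rounded: 42

42


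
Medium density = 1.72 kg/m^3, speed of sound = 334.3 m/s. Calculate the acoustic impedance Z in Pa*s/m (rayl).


Given values:
  rho = 1.72 kg/m^3
  c = 334.3 m/s
Formula: Z = rho * c
Z = 1.72 * 334.3
Z = 575.0

575.0 rayl


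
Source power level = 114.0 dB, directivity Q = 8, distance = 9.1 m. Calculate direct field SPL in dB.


Given values:
  Lw = 114.0 dB, Q = 8, r = 9.1 m
Formula: SPL = Lw + 10 * log10(Q / (4 * pi * r^2))
Compute 4 * pi * r^2 = 4 * pi * 9.1^2 = 1040.6212
Compute Q / denom = 8 / 1040.6212 = 0.00768772
Compute 10 * log10(0.00768772) = -21.142
SPL = 114.0 + (-21.142) = 92.86

92.86 dB


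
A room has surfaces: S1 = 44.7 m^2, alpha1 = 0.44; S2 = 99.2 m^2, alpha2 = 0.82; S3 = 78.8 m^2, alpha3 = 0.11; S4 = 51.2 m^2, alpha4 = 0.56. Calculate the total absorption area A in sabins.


Given surfaces:
  Surface 1: 44.7 * 0.44 = 19.668
  Surface 2: 99.2 * 0.82 = 81.344
  Surface 3: 78.8 * 0.11 = 8.668
  Surface 4: 51.2 * 0.56 = 28.672
Formula: A = sum(Si * alpha_i)
A = 19.668 + 81.344 + 8.668 + 28.672
A = 138.35

138.35 sabins


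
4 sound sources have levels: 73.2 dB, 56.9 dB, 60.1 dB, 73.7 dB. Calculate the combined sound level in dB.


Formula: L_total = 10 * log10( sum(10^(Li/10)) )
  Source 1: 10^(73.2/10) = 20892961.3085
  Source 2: 10^(56.9/10) = 489778.8194
  Source 3: 10^(60.1/10) = 1023292.9923
  Source 4: 10^(73.7/10) = 23442288.1532
Sum of linear values = 45848321.2734
L_total = 10 * log10(45848321.2734) = 76.61

76.61 dB


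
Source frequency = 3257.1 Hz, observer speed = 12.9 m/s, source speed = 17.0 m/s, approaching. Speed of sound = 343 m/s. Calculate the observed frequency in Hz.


Given values:
  f_s = 3257.1 Hz, v_o = 12.9 m/s, v_s = 17.0 m/s
  Direction: approaching
Formula: f_o = f_s * (c + v_o) / (c - v_s)
Numerator: c + v_o = 343 + 12.9 = 355.9
Denominator: c - v_s = 343 - 17.0 = 326.0
f_o = 3257.1 * 355.9 / 326.0 = 3555.83

3555.83 Hz


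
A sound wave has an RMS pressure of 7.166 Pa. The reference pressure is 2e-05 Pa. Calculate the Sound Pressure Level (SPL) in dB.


Given values:
  p = 7.166 Pa
  p_ref = 2e-05 Pa
Formula: SPL = 20 * log10(p / p_ref)
Compute ratio: p / p_ref = 7.166 / 2e-05 = 358300
Compute log10: log10(358300) = 5.554247
Multiply: SPL = 20 * 5.554247 = 111.08

111.08 dB


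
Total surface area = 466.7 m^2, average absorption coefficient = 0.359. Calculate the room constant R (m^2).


Given values:
  S = 466.7 m^2, alpha = 0.359
Formula: R = S * alpha / (1 - alpha)
Numerator: 466.7 * 0.359 = 167.5453
Denominator: 1 - 0.359 = 0.641
R = 167.5453 / 0.641 = 261.38

261.38 m^2


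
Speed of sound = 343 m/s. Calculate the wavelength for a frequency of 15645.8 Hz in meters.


Given values:
  c = 343 m/s, f = 15645.8 Hz
Formula: lambda = c / f
lambda = 343 / 15645.8
lambda = 0.0219

0.0219 m


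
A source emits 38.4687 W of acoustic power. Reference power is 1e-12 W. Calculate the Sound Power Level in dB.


Given values:
  W = 38.4687 W
  W_ref = 1e-12 W
Formula: SWL = 10 * log10(W / W_ref)
Compute ratio: W / W_ref = 38468700000000
Compute log10: log10(38468700000000) = 13.585108
Multiply: SWL = 10 * 13.585108 = 135.85

135.85 dB


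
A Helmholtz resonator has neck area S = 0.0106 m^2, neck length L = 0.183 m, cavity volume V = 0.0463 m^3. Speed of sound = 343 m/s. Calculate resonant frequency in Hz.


Given values:
  S = 0.0106 m^2, L = 0.183 m, V = 0.0463 m^3, c = 343 m/s
Formula: f = (c / (2*pi)) * sqrt(S / (V * L))
Compute V * L = 0.0463 * 0.183 = 0.0084729
Compute S / (V * L) = 0.0106 / 0.0084729 = 1.251
Compute sqrt(1.251) = 1.118481
Compute c / (2*pi) = 343 / 6.283185 = 54.590148
f = 54.590148 * 1.118481 = 61.06

61.06 Hz


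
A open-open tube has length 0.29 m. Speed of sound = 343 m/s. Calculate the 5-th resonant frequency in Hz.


Given values:
  Tube type: open-open, L = 0.29 m, c = 343 m/s, n = 5
Formula: f_n = n * c / (2 * L)
Compute 2 * L = 2 * 0.29 = 0.58
f = 5 * 343 / 0.58
f = 2956.9

2956.9 Hz


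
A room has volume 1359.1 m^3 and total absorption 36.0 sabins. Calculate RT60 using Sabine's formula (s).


Given values:
  V = 1359.1 m^3
  A = 36.0 sabins
Formula: RT60 = 0.161 * V / A
Numerator: 0.161 * 1359.1 = 218.8151
RT60 = 218.8151 / 36.0 = 6.078

6.078 s


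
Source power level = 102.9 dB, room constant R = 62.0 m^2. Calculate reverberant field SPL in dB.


Given values:
  Lw = 102.9 dB, R = 62.0 m^2
Formula: SPL = Lw + 10 * log10(4 / R)
Compute 4 / R = 4 / 62.0 = 0.064516
Compute 10 * log10(0.064516) = -11.9033
SPL = 102.9 + (-11.9033) = 91.0

91.0 dB


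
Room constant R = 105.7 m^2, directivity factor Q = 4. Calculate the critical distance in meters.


Given values:
  R = 105.7 m^2, Q = 4
Formula: d_c = 0.141 * sqrt(Q * R)
Compute Q * R = 4 * 105.7 = 422.8
Compute sqrt(422.8) = 20.5621
d_c = 0.141 * 20.5621 = 2.899

2.899 m


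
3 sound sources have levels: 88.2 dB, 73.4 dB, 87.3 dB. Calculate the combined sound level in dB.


Formula: L_total = 10 * log10( sum(10^(Li/10)) )
  Source 1: 10^(88.2/10) = 660693448.0076
  Source 2: 10^(73.4/10) = 21877616.2395
  Source 3: 10^(87.3/10) = 537031796.3703
Sum of linear values = 1219602860.6174
L_total = 10 * log10(1219602860.6174) = 90.86

90.86 dB


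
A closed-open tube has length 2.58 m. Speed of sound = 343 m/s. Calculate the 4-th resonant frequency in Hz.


Given values:
  Tube type: closed-open, L = 2.58 m, c = 343 m/s, n = 4
Formula: f_n = (2n - 1) * c / (4 * L)
Compute 2n - 1 = 2*4 - 1 = 7
Compute 4 * L = 4 * 2.58 = 10.32
f = 7 * 343 / 10.32
f = 232.66

232.66 Hz


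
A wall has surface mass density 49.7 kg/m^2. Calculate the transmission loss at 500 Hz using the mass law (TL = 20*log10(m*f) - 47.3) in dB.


Given values:
  m = 49.7 kg/m^2, f = 500 Hz
Formula: TL = 20 * log10(m * f) - 47.3
Compute m * f = 49.7 * 500 = 24850.0
Compute log10(24850.0) = 4.395326
Compute 20 * 4.395326 = 87.9065
TL = 87.9065 - 47.3 = 40.61

40.61 dB


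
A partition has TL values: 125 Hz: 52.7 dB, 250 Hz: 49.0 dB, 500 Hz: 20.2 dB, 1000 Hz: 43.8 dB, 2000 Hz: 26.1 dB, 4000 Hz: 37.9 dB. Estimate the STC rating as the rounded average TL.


Given TL values at each frequency:
  125 Hz: 52.7 dB
  250 Hz: 49.0 dB
  500 Hz: 20.2 dB
  1000 Hz: 43.8 dB
  2000 Hz: 26.1 dB
  4000 Hz: 37.9 dB
Formula: STC ~ round(average of TL values)
Sum = 52.7 + 49.0 + 20.2 + 43.8 + 26.1 + 37.9 = 229.7
Average = 229.7 / 6 = 38.28
Rounded: 38

38


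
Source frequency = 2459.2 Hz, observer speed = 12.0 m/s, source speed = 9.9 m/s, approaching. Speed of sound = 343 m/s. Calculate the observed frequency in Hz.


Given values:
  f_s = 2459.2 Hz, v_o = 12.0 m/s, v_s = 9.9 m/s
  Direction: approaching
Formula: f_o = f_s * (c + v_o) / (c - v_s)
Numerator: c + v_o = 343 + 12.0 = 355.0
Denominator: c - v_s = 343 - 9.9 = 333.1
f_o = 2459.2 * 355.0 / 333.1 = 2620.88

2620.88 Hz


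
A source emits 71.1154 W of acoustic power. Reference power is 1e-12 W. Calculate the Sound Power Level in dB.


Given values:
  W = 71.1154 W
  W_ref = 1e-12 W
Formula: SWL = 10 * log10(W / W_ref)
Compute ratio: W / W_ref = 71115400000000
Compute log10: log10(71115400000000) = 13.851964
Multiply: SWL = 10 * 13.851964 = 138.52

138.52 dB


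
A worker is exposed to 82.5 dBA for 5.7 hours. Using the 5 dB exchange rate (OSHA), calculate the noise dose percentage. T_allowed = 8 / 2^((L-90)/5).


Given values:
  L = 82.5 dBA, T = 5.7 hours
Formula: T_allowed = 8 / 2^((L - 90) / 5)
Compute exponent: (82.5 - 90) / 5 = -1.5
Compute 2^(-1.5) = 0.353553
T_allowed = 8 / 0.353553 = 22.627442 hours
Dose = (T / T_allowed) * 100
Dose = (5.7 / 22.627442) * 100 = 25.19

25.19 %


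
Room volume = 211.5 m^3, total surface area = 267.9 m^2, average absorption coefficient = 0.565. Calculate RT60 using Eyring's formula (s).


Given values:
  V = 211.5 m^3, S = 267.9 m^2, alpha = 0.565
Formula: RT60 = 0.161 * V / (-S * ln(1 - alpha))
Compute ln(1 - 0.565) = ln(0.435) = -0.832409
Denominator: -267.9 * -0.832409 = 223.0024
Numerator: 0.161 * 211.5 = 34.0515
RT60 = 34.0515 / 223.0024 = 0.153

0.153 s


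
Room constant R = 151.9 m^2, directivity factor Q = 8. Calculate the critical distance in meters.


Given values:
  R = 151.9 m^2, Q = 8
Formula: d_c = 0.141 * sqrt(Q * R)
Compute Q * R = 8 * 151.9 = 1215.2
Compute sqrt(1215.2) = 34.8597
d_c = 0.141 * 34.8597 = 4.915

4.915 m


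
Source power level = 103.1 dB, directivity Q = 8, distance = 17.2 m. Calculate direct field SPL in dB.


Given values:
  Lw = 103.1 dB, Q = 8, r = 17.2 m
Formula: SPL = Lw + 10 * log10(Q / (4 * pi * r^2))
Compute 4 * pi * r^2 = 4 * pi * 17.2^2 = 3717.6351
Compute Q / denom = 8 / 3717.6351 = 0.00215191
Compute 10 * log10(0.00215191) = -26.6718
SPL = 103.1 + (-26.6718) = 76.43

76.43 dB


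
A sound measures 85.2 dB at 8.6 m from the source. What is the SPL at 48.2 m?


Given values:
  SPL1 = 85.2 dB, r1 = 8.6 m, r2 = 48.2 m
Formula: SPL2 = SPL1 - 20 * log10(r2 / r1)
Compute ratio: r2 / r1 = 48.2 / 8.6 = 5.6047
Compute log10: log10(5.6047) = 0.748552
Compute drop: 20 * 0.748552 = 14.971
SPL2 = 85.2 - 14.971 = 70.23

70.23 dB


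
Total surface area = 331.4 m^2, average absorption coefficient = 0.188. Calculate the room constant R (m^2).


Given values:
  S = 331.4 m^2, alpha = 0.188
Formula: R = S * alpha / (1 - alpha)
Numerator: 331.4 * 0.188 = 62.3032
Denominator: 1 - 0.188 = 0.812
R = 62.3032 / 0.812 = 76.73

76.73 m^2


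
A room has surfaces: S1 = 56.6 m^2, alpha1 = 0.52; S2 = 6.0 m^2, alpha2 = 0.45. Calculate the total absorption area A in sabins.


Given surfaces:
  Surface 1: 56.6 * 0.52 = 29.432
  Surface 2: 6.0 * 0.45 = 2.7
Formula: A = sum(Si * alpha_i)
A = 29.432 + 2.7
A = 32.13

32.13 sabins


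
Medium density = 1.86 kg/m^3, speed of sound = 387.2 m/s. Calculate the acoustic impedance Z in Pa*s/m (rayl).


Given values:
  rho = 1.86 kg/m^3
  c = 387.2 m/s
Formula: Z = rho * c
Z = 1.86 * 387.2
Z = 720.19

720.19 rayl


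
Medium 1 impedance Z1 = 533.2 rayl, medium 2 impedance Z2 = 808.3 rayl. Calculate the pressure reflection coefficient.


Given values:
  Z1 = 533.2 rayl, Z2 = 808.3 rayl
Formula: R = (Z2 - Z1) / (Z2 + Z1)
Numerator: Z2 - Z1 = 808.3 - 533.2 = 275.1
Denominator: Z2 + Z1 = 808.3 + 533.2 = 1341.5
R = 275.1 / 1341.5 = 0.2051

0.2051


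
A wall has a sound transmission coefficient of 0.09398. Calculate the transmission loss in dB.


Given values:
  tau = 0.09398
Formula: TL = 10 * log10(1 / tau)
Compute 1 / tau = 1 / 0.09398 = 10.6406
Compute log10(10.6406) = 1.026966
TL = 10 * 1.026966 = 10.27

10.27 dB


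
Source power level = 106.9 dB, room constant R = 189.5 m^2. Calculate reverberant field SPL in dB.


Given values:
  Lw = 106.9 dB, R = 189.5 m^2
Formula: SPL = Lw + 10 * log10(4 / R)
Compute 4 / R = 4 / 189.5 = 0.021108
Compute 10 * log10(0.021108) = -16.7555
SPL = 106.9 + (-16.7555) = 90.14

90.14 dB


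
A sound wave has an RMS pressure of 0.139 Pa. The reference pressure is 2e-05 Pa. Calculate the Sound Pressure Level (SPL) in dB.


Given values:
  p = 0.139 Pa
  p_ref = 2e-05 Pa
Formula: SPL = 20 * log10(p / p_ref)
Compute ratio: p / p_ref = 0.139 / 2e-05 = 6950
Compute log10: log10(6950) = 3.841985
Multiply: SPL = 20 * 3.841985 = 76.84

76.84 dB


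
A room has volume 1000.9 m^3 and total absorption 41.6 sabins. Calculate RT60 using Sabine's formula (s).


Given values:
  V = 1000.9 m^3
  A = 41.6 sabins
Formula: RT60 = 0.161 * V / A
Numerator: 0.161 * 1000.9 = 161.1449
RT60 = 161.1449 / 41.6 = 3.874

3.874 s


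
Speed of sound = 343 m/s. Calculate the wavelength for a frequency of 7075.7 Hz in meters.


Given values:
  c = 343 m/s, f = 7075.7 Hz
Formula: lambda = c / f
lambda = 343 / 7075.7
lambda = 0.0485

0.0485 m


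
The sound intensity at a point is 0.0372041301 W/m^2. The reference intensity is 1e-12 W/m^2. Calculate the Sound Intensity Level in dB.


Given values:
  I = 0.0372041301 W/m^2
  I_ref = 1e-12 W/m^2
Formula: SIL = 10 * log10(I / I_ref)
Compute ratio: I / I_ref = 37204130100
Compute log10: log10(37204130100) = 10.570591
Multiply: SIL = 10 * 10.570591 = 105.71

105.71 dB


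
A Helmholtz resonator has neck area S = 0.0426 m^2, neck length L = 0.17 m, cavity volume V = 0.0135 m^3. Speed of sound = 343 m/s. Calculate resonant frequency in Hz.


Given values:
  S = 0.0426 m^2, L = 0.17 m, V = 0.0135 m^3, c = 343 m/s
Formula: f = (c / (2*pi)) * sqrt(S / (V * L))
Compute V * L = 0.0135 * 0.17 = 0.002295
Compute S / (V * L) = 0.0426 / 0.002295 = 18.5621
Compute sqrt(18.5621) = 4.308376
Compute c / (2*pi) = 343 / 6.283185 = 54.590148
f = 54.590148 * 4.308376 = 235.19

235.19 Hz


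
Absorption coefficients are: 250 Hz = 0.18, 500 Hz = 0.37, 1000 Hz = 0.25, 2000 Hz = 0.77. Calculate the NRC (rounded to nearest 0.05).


Given values:
  a_250 = 0.18, a_500 = 0.37
  a_1000 = 0.25, a_2000 = 0.77
Formula: NRC = (a250 + a500 + a1000 + a2000) / 4
Sum = 0.18 + 0.37 + 0.25 + 0.77 = 1.57
NRC = 1.57 / 4 = 0.3925
Rounded to nearest 0.05: 0.4

0.4


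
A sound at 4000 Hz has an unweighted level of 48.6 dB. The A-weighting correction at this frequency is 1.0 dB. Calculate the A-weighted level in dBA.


Given values:
  SPL = 48.6 dB
  A-weighting at 4000 Hz = 1.0 dB
Formula: L_A = SPL + A_weight
L_A = 48.6 + (1.0)
L_A = 49.6

49.6 dBA


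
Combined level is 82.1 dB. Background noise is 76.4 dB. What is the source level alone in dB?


Given values:
  L_total = 82.1 dB, L_bg = 76.4 dB
Formula: L_source = 10 * log10(10^(L_total/10) - 10^(L_bg/10))
Convert to linear:
  10^(82.1/10) = 162181009.7359
  10^(76.4/10) = 43651583.224
Difference: 162181009.7359 - 43651583.224 = 118529426.5119
L_source = 10 * log10(118529426.5119) = 80.74

80.74 dB


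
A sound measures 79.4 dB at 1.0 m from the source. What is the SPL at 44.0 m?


Given values:
  SPL1 = 79.4 dB, r1 = 1.0 m, r2 = 44.0 m
Formula: SPL2 = SPL1 - 20 * log10(r2 / r1)
Compute ratio: r2 / r1 = 44.0 / 1.0 = 44.0
Compute log10: log10(44.0) = 1.643453
Compute drop: 20 * 1.643453 = 32.8691
SPL2 = 79.4 - 32.8691 = 46.53

46.53 dB


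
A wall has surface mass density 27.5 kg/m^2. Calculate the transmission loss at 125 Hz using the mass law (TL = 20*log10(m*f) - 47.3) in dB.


Given values:
  m = 27.5 kg/m^2, f = 125 Hz
Formula: TL = 20 * log10(m * f) - 47.3
Compute m * f = 27.5 * 125 = 3437.5
Compute log10(3437.5) = 3.536243
Compute 20 * 3.536243 = 70.7249
TL = 70.7249 - 47.3 = 23.42

23.42 dB


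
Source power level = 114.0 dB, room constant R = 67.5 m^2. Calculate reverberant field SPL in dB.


Given values:
  Lw = 114.0 dB, R = 67.5 m^2
Formula: SPL = Lw + 10 * log10(4 / R)
Compute 4 / R = 4 / 67.5 = 0.059259
Compute 10 * log10(0.059259) = -12.2725
SPL = 114.0 + (-12.2725) = 101.73

101.73 dB


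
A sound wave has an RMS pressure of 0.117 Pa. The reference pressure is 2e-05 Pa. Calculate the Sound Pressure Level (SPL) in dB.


Given values:
  p = 0.117 Pa
  p_ref = 2e-05 Pa
Formula: SPL = 20 * log10(p / p_ref)
Compute ratio: p / p_ref = 0.117 / 2e-05 = 5850
Compute log10: log10(5850) = 3.767156
Multiply: SPL = 20 * 3.767156 = 75.34

75.34 dB


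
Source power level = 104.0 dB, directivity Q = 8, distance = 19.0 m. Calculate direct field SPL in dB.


Given values:
  Lw = 104.0 dB, Q = 8, r = 19.0 m
Formula: SPL = Lw + 10 * log10(Q / (4 * pi * r^2))
Compute 4 * pi * r^2 = 4 * pi * 19.0^2 = 4536.4598
Compute Q / denom = 8 / 4536.4598 = 0.00176349
Compute 10 * log10(0.00176349) = -27.5363
SPL = 104.0 + (-27.5363) = 76.46

76.46 dB


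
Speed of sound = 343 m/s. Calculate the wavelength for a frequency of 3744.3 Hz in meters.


Given values:
  c = 343 m/s, f = 3744.3 Hz
Formula: lambda = c / f
lambda = 343 / 3744.3
lambda = 0.0916

0.0916 m


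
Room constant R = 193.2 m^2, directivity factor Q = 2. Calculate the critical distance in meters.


Given values:
  R = 193.2 m^2, Q = 2
Formula: d_c = 0.141 * sqrt(Q * R)
Compute Q * R = 2 * 193.2 = 386.4
Compute sqrt(386.4) = 19.6571
d_c = 0.141 * 19.6571 = 2.772

2.772 m


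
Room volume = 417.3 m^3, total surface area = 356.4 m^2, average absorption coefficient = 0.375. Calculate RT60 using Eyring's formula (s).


Given values:
  V = 417.3 m^3, S = 356.4 m^2, alpha = 0.375
Formula: RT60 = 0.161 * V / (-S * ln(1 - alpha))
Compute ln(1 - 0.375) = ln(0.625) = -0.470004
Denominator: -356.4 * -0.470004 = 167.5094
Numerator: 0.161 * 417.3 = 67.1853
RT60 = 67.1853 / 167.5094 = 0.401

0.401 s


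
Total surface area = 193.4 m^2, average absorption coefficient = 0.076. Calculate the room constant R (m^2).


Given values:
  S = 193.4 m^2, alpha = 0.076
Formula: R = S * alpha / (1 - alpha)
Numerator: 193.4 * 0.076 = 14.6984
Denominator: 1 - 0.076 = 0.924
R = 14.6984 / 0.924 = 15.91

15.91 m^2


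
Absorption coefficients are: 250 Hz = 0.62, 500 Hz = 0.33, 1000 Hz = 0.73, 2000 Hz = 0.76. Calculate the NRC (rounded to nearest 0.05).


Given values:
  a_250 = 0.62, a_500 = 0.33
  a_1000 = 0.73, a_2000 = 0.76
Formula: NRC = (a250 + a500 + a1000 + a2000) / 4
Sum = 0.62 + 0.33 + 0.73 + 0.76 = 2.44
NRC = 2.44 / 4 = 0.61
Rounded to nearest 0.05: 0.6

0.6


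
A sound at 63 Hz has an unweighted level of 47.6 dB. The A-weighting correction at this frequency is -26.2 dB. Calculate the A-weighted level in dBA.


Given values:
  SPL = 47.6 dB
  A-weighting at 63 Hz = -26.2 dB
Formula: L_A = SPL + A_weight
L_A = 47.6 + (-26.2)
L_A = 21.4

21.4 dBA


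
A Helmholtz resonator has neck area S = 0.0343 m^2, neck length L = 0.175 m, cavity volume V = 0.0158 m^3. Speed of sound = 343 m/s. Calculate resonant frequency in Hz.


Given values:
  S = 0.0343 m^2, L = 0.175 m, V = 0.0158 m^3, c = 343 m/s
Formula: f = (c / (2*pi)) * sqrt(S / (V * L))
Compute V * L = 0.0158 * 0.175 = 0.002765
Compute S / (V * L) = 0.0343 / 0.002765 = 12.4051
Compute sqrt(12.4051) = 3.522087
Compute c / (2*pi) = 343 / 6.283185 = 54.590148
f = 54.590148 * 3.522087 = 192.27

192.27 Hz


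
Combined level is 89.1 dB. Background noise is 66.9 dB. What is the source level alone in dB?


Given values:
  L_total = 89.1 dB, L_bg = 66.9 dB
Formula: L_source = 10 * log10(10^(L_total/10) - 10^(L_bg/10))
Convert to linear:
  10^(89.1/10) = 812830516.1641
  10^(66.9/10) = 4897788.1937
Difference: 812830516.1641 - 4897788.1937 = 807932727.9704
L_source = 10 * log10(807932727.9704) = 89.07

89.07 dB
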